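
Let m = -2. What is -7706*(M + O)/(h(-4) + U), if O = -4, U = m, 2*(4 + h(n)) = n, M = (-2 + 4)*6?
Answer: 7706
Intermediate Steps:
M = 12 (M = 2*6 = 12)
h(n) = -4 + n/2
U = -2
-7706*(M + O)/(h(-4) + U) = -7706*(12 - 4)/((-4 + (½)*(-4)) - 2) = -61648/((-4 - 2) - 2) = -61648/(-6 - 2) = -61648/(-8) = -61648*(-1)/8 = -7706*(-1) = 7706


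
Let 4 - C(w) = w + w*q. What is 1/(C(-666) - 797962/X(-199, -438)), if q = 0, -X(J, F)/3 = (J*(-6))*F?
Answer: 784458/525187879 ≈ 0.0014937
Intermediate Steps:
X(J, F) = 18*F*J (X(J, F) = -3*J*(-6)*F = -3*(-6*J)*F = -(-18)*F*J = 18*F*J)
C(w) = 4 - w (C(w) = 4 - (w + w*0) = 4 - (w + 0) = 4 - w)
1/(C(-666) - 797962/X(-199, -438)) = 1/((4 - 1*(-666)) - 797962/(18*(-438)*(-199))) = 1/((4 + 666) - 797962/1568916) = 1/(670 - 797962*1/1568916) = 1/(670 - 398981/784458) = 1/(525187879/784458) = 784458/525187879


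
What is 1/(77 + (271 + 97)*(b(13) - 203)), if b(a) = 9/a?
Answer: -13/966839 ≈ -1.3446e-5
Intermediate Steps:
1/(77 + (271 + 97)*(b(13) - 203)) = 1/(77 + (271 + 97)*(9/13 - 203)) = 1/(77 + 368*(9*(1/13) - 203)) = 1/(77 + 368*(9/13 - 203)) = 1/(77 + 368*(-2630/13)) = 1/(77 - 967840/13) = 1/(-966839/13) = -13/966839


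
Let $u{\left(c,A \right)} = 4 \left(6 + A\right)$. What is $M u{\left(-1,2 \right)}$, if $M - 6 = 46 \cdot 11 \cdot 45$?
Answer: $728832$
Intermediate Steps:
$u{\left(c,A \right)} = 24 + 4 A$
$M = 22776$ ($M = 6 + 46 \cdot 11 \cdot 45 = 6 + 506 \cdot 45 = 6 + 22770 = 22776$)
$M u{\left(-1,2 \right)} = 22776 \left(24 + 4 \cdot 2\right) = 22776 \left(24 + 8\right) = 22776 \cdot 32 = 728832$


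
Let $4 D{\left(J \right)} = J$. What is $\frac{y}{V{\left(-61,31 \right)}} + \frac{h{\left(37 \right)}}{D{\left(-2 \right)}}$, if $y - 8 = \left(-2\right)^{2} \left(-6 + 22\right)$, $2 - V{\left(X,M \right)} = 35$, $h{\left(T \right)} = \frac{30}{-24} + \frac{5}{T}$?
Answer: $\frac{39}{814} \approx 0.047912$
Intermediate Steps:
$h{\left(T \right)} = - \frac{5}{4} + \frac{5}{T}$ ($h{\left(T \right)} = 30 \left(- \frac{1}{24}\right) + \frac{5}{T} = - \frac{5}{4} + \frac{5}{T}$)
$D{\left(J \right)} = \frac{J}{4}$
$V{\left(X,M \right)} = -33$ ($V{\left(X,M \right)} = 2 - 35 = -33$)
$y = 72$ ($y = 8 + \left(-2\right)^{2} \left(-6 + 22\right) = 8 + 4 \cdot 16 = 8 + 64 = 72$)
$\frac{y}{V{\left(-61,31 \right)}} + \frac{h{\left(37 \right)}}{D{\left(-2 \right)}} = \frac{72}{-33} + \frac{- \frac{5}{4} + \frac{5}{37}}{\frac{1}{4} \left(-2\right)} = 72 \left(- \frac{1}{33}\right) + \frac{- \frac{5}{4} + 5 \cdot \frac{1}{37}}{- \frac{1}{2}} = - \frac{24}{11} + \left(- \frac{5}{4} + \frac{5}{37}\right) \left(-2\right) = - \frac{24}{11} - - \frac{165}{74} = - \frac{24}{11} + \frac{165}{74} = \frac{39}{814}$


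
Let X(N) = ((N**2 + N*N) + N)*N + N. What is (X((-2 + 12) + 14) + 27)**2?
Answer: 799475625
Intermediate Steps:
X(N) = N + N*(N + 2*N**2) (X(N) = ((N**2 + N**2) + N)*N + N = (2*N**2 + N)*N + N = (N + 2*N**2)*N + N = N*(N + 2*N**2) + N = N + N*(N + 2*N**2))
(X((-2 + 12) + 14) + 27)**2 = (((-2 + 12) + 14)*(1 + ((-2 + 12) + 14) + 2*((-2 + 12) + 14)**2) + 27)**2 = ((10 + 14)*(1 + (10 + 14) + 2*(10 + 14)**2) + 27)**2 = (24*(1 + 24 + 2*24**2) + 27)**2 = (24*(1 + 24 + 2*576) + 27)**2 = (24*(1 + 24 + 1152) + 27)**2 = (24*1177 + 27)**2 = (28248 + 27)**2 = 28275**2 = 799475625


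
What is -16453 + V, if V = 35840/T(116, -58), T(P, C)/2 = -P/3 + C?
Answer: -482513/29 ≈ -16638.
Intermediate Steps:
T(P, C) = 2*C - 2*P/3 (T(P, C) = 2*(-P/3 + C) = 2*(C - P/3) = 2*C - 2*P/3)
V = -5376/29 (V = 35840/(2*(-58) - 2/3*116) = 35840/(-116 - 232/3) = 35840/(-580/3) = 35840*(-3/580) = -5376/29 ≈ -185.38)
-16453 + V = -16453 - 5376/29 = -482513/29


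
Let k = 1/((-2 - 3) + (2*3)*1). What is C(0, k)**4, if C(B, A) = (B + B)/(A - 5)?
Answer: 0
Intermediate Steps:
k = 1 (k = 1/(-5 + 6*1) = 1/(-5 + 6) = 1/1 = 1)
C(B, A) = 2*B/(-5 + A) (C(B, A) = (2*B)/(-5 + A) = 2*B/(-5 + A))
C(0, k)**4 = (2*0/(-5 + 1))**4 = (2*0/(-4))**4 = (2*0*(-1/4))**4 = 0**4 = 0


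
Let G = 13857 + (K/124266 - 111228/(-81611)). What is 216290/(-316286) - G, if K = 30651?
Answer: -7409191603405419861/534600963226406 ≈ -13859.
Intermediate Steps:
G = 46848902703397/3380490842 (G = 13857 + (30651/124266 - 111228/(-81611)) = 13857 + (30651*(1/124266) - 111228*(-1/81611)) = 13857 + (10217/41422 + 111228/81611) = 13857 + 5441105803/3380490842 = 46848902703397/3380490842 ≈ 13859.)
216290/(-316286) - G = 216290/(-316286) - 1*46848902703397/3380490842 = 216290*(-1/316286) - 46848902703397/3380490842 = -108145/158143 - 46848902703397/3380490842 = -7409191603405419861/534600963226406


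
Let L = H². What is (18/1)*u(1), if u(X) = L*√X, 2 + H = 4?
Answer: 72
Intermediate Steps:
H = 2 (H = -2 + 4 = 2)
L = 4 (L = 2² = 4)
u(X) = 4*√X
(18/1)*u(1) = (18/1)*(4*√1) = (18*1)*(4*1) = 18*4 = 72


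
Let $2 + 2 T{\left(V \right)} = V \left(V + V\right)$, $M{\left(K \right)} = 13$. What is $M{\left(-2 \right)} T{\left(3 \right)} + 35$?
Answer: $139$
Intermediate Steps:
$T{\left(V \right)} = -1 + V^{2}$ ($T{\left(V \right)} = -1 + \frac{V \left(V + V\right)}{2} = -1 + \frac{V 2 V}{2} = -1 + \frac{2 V^{2}}{2} = -1 + V^{2}$)
$M{\left(-2 \right)} T{\left(3 \right)} + 35 = 13 \left(-1 + 3^{2}\right) + 35 = 13 \left(-1 + 9\right) + 35 = 13 \cdot 8 + 35 = 104 + 35 = 139$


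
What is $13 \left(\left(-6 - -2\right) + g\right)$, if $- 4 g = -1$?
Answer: $- \frac{195}{4} \approx -48.75$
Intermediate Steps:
$g = \frac{1}{4}$ ($g = \left(- \frac{1}{4}\right) \left(-1\right) = \frac{1}{4} \approx 0.25$)
$13 \left(\left(-6 - -2\right) + g\right) = 13 \left(\left(-6 - -2\right) + \frac{1}{4}\right) = 13 \left(\left(-6 + 2\right) + \frac{1}{4}\right) = 13 \left(-4 + \frac{1}{4}\right) = 13 \left(- \frac{15}{4}\right) = - \frac{195}{4}$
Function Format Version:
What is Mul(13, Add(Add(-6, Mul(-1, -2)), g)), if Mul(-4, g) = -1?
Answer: Rational(-195, 4) ≈ -48.750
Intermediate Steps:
g = Rational(1, 4) (g = Mul(Rational(-1, 4), -1) = Rational(1, 4) ≈ 0.25000)
Mul(13, Add(Add(-6, Mul(-1, -2)), g)) = Mul(13, Add(Add(-6, Mul(-1, -2)), Rational(1, 4))) = Mul(13, Add(Add(-6, 2), Rational(1, 4))) = Mul(13, Add(-4, Rational(1, 4))) = Mul(13, Rational(-15, 4)) = Rational(-195, 4)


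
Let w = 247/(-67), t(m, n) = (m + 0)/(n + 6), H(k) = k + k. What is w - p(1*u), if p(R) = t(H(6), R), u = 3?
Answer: -1009/201 ≈ -5.0199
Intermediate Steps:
H(k) = 2*k
t(m, n) = m/(6 + n)
p(R) = 12/(6 + R) (p(R) = (2*6)/(6 + R) = 12/(6 + R))
w = -247/67 (w = 247*(-1/67) = -247/67 ≈ -3.6866)
w - p(1*u) = -247/67 - 12/(6 + 1*3) = -247/67 - 12/(6 + 3) = -247/67 - 12/9 = -247/67 - 1*4/3 = -247/67 - 4/3 = -1009/201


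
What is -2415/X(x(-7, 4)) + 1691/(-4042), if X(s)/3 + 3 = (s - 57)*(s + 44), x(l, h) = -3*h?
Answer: -484991/8936862 ≈ -0.054269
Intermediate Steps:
X(s) = -9 + 3*(-57 + s)*(44 + s) (X(s) = -9 + 3*((s - 57)*(s + 44)) = -9 + 3*((-57 + s)*(44 + s)) = -9 + 3*(-57 + s)*(44 + s))
-2415/X(x(-7, 4)) + 1691/(-4042) = -2415/(-7533 - (-117)*4 + 3*(-3*4)²) + 1691/(-4042) = -2415/(-7533 - 39*(-12) + 3*(-12)²) + 1691*(-1/4042) = -2415/(-7533 + 468 + 3*144) - 1691/4042 = -2415/(-7533 + 468 + 432) - 1691/4042 = -2415/(-6633) - 1691/4042 = -2415*(-1/6633) - 1691/4042 = 805/2211 - 1691/4042 = -484991/8936862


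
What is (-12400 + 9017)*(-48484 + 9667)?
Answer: 131317911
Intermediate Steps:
(-12400 + 9017)*(-48484 + 9667) = -3383*(-38817) = 131317911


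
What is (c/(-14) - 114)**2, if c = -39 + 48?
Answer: 2576025/196 ≈ 13143.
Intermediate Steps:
c = 9
(c/(-14) - 114)**2 = (9/(-14) - 114)**2 = (9*(-1/14) - 114)**2 = (-9/14 - 114)**2 = (-1605/14)**2 = 2576025/196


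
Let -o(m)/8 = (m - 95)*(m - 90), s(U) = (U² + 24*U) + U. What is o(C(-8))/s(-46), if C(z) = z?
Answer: -5768/69 ≈ -83.594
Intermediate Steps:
s(U) = U² + 25*U
o(m) = -8*(-95 + m)*(-90 + m) (o(m) = -8*(m - 95)*(m - 90) = -8*(-95 + m)*(-90 + m))
o(C(-8))/s(-46) = (-68400 - 8*(-8)² + 1480*(-8))/((-46*(25 - 46))) = (-68400 - 8*64 - 11840)/((-46*(-21))) = (-68400 - 512 - 11840)/966 = -80752*1/966 = -5768/69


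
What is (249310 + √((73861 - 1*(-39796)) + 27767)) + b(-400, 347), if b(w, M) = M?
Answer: 249657 + 4*√8839 ≈ 2.5003e+5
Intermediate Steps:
(249310 + √((73861 - 1*(-39796)) + 27767)) + b(-400, 347) = (249310 + √((73861 - 1*(-39796)) + 27767)) + 347 = (249310 + √((73861 + 39796) + 27767)) + 347 = (249310 + √(113657 + 27767)) + 347 = (249310 + √141424) + 347 = (249310 + 4*√8839) + 347 = 249657 + 4*√8839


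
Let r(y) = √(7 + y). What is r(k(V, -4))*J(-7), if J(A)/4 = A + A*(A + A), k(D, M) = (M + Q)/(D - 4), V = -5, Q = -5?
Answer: 728*√2 ≈ 1029.5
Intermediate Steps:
k(D, M) = (-5 + M)/(-4 + D) (k(D, M) = (M - 5)/(D - 4) = (-5 + M)/(-4 + D))
J(A) = 4*A + 8*A² (J(A) = 4*(A + A*(A + A)) = 4*(A + A*(2*A)) = 4*(A + 2*A²) = 4*A + 8*A²)
r(k(V, -4))*J(-7) = √(7 + (-5 - 4)/(-4 - 5))*(4*(-7)*(1 + 2*(-7))) = √(7 - 9/(-9))*(4*(-7)*(1 - 14)) = √(7 - ⅑*(-9))*(4*(-7)*(-13)) = √(7 + 1)*364 = √8*364 = (2*√2)*364 = 728*√2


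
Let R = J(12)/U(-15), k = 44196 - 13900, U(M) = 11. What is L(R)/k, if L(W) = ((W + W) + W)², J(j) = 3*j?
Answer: 1458/458227 ≈ 0.0031818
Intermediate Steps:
k = 30296
R = 36/11 (R = (3*12)/11 = 36*(1/11) = 36/11 ≈ 3.2727)
L(W) = 9*W² (L(W) = (2*W + W)² = (3*W)² = 9*W²)
L(R)/k = (9*(36/11)²)/30296 = (9*(1296/121))*(1/30296) = (11664/121)*(1/30296) = 1458/458227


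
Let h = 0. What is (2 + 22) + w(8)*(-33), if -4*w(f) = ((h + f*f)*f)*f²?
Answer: 270360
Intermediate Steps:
w(f) = -f⁵/4 (w(f) = -(0 + f*f)*f*f²/4 = -(0 + f²)*f*f²/4 = -f²*f*f²/4 = -f³*f²/4 = -f⁵/4)
(2 + 22) + w(8)*(-33) = (2 + 22) - ¼*8⁵*(-33) = 24 - ¼*32768*(-33) = 24 - 8192*(-33) = 24 + 270336 = 270360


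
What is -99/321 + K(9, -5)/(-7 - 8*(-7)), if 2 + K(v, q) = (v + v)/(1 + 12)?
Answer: -21877/68159 ≈ -0.32097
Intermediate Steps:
K(v, q) = -2 + 2*v/13 (K(v, q) = -2 + (v + v)/(1 + 12) = -2 + (2*v)/13 = -2 + (2*v)*(1/13) = -2 + 2*v/13)
-99/321 + K(9, -5)/(-7 - 8*(-7)) = -99/321 + (-2 + (2/13)*9)/(-7 - 8*(-7)) = -99*1/321 + (-2 + 18/13)/(-7 + 56) = -33/107 - 8/13/49 = -33/107 - 8/13*1/49 = -33/107 - 8/637 = -21877/68159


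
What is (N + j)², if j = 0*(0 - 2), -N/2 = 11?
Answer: 484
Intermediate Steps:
N = -22 (N = -2*11 = -22)
j = 0 (j = 0*(-2) = 0)
(N + j)² = (-22 + 0)² = (-22)² = 484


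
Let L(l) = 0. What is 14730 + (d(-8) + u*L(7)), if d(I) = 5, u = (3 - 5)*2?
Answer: 14735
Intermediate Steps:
u = -4 (u = -2*2 = -4)
14730 + (d(-8) + u*L(7)) = 14730 + (5 - 4*0) = 14730 + (5 + 0) = 14730 + 5 = 14735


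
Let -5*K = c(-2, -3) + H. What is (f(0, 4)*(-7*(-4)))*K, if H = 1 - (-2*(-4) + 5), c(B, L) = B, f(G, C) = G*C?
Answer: 0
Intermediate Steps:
f(G, C) = C*G
H = -12 (H = 1 - (8 + 5) = 1 - 1*13 = 1 - 13 = -12)
K = 14/5 (K = -(-2 - 12)/5 = -1/5*(-14) = 14/5 ≈ 2.8000)
(f(0, 4)*(-7*(-4)))*K = ((4*0)*(-7*(-4)))*(14/5) = (0*28)*(14/5) = 0*(14/5) = 0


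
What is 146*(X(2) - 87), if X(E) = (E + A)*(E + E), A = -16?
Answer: -20878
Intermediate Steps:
X(E) = 2*E*(-16 + E) (X(E) = (E - 16)*(E + E) = (-16 + E)*(2*E) = 2*E*(-16 + E))
146*(X(2) - 87) = 146*(2*2*(-16 + 2) - 87) = 146*(2*2*(-14) - 87) = 146*(-56 - 87) = 146*(-143) = -20878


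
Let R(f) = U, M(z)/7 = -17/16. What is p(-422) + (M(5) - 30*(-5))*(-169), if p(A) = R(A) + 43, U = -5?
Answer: -384881/16 ≈ -24055.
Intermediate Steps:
M(z) = -119/16 (M(z) = 7*(-17/16) = -119/16)
R(f) = -5
p(A) = 38 (p(A) = -5 + 43 = 38)
p(-422) + (M(5) - 30*(-5))*(-169) = 38 + (-119/16 - 30*(-5))*(-169) = 38 + (-119/16 + 150)*(-169) = 38 + (2281/16)*(-169) = 38 - 385489/16 = -384881/16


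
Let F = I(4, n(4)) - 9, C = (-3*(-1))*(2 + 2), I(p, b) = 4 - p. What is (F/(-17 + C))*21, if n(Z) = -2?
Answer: 189/5 ≈ 37.800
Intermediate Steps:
C = 12 (C = 3*4 = 12)
F = -9 (F = (4 - 1*4) - 9 = (4 - 4) - 9 = 0 - 9 = -9)
(F/(-17 + C))*21 = (-9/(-17 + 12))*21 = (-9/(-5))*21 = -⅕*(-9)*21 = (9/5)*21 = 189/5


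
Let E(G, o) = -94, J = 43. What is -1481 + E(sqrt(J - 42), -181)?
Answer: -1575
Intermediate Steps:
-1481 + E(sqrt(J - 42), -181) = -1481 - 94 = -1575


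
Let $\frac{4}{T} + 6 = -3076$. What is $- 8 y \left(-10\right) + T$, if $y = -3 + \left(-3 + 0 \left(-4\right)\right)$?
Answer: $- \frac{739682}{1541} \approx -480.0$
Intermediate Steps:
$T = - \frac{2}{1541}$ ($T = \frac{4}{-6 - 3076} = \frac{4}{-3082} = 4 \left(- \frac{1}{3082}\right) = - \frac{2}{1541} \approx -0.0012979$)
$y = -6$ ($y = -3 + \left(-3 + 0\right) = -3 - 3 = -6$)
$- 8 y \left(-10\right) + T = \left(-8\right) \left(-6\right) \left(-10\right) - \frac{2}{1541} = 48 \left(-10\right) - \frac{2}{1541} = -480 - \frac{2}{1541} = - \frac{739682}{1541}$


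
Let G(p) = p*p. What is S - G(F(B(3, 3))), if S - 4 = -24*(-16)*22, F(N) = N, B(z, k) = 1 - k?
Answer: 8448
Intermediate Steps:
S = 8452 (S = 4 - 24*(-16)*22 = 4 + 384*22 = 4 + 8448 = 8452)
G(p) = p²
S - G(F(B(3, 3))) = 8452 - (1 - 1*3)² = 8452 - (1 - 3)² = 8452 - 1*(-2)² = 8452 - 1*4 = 8452 - 4 = 8448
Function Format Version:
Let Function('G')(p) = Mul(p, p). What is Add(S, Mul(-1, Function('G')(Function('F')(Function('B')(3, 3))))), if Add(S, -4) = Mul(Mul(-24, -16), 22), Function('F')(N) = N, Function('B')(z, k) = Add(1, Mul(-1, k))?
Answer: 8448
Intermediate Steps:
S = 8452 (S = Add(4, Mul(Mul(-24, -16), 22)) = Add(4, Mul(384, 22)) = Add(4, 8448) = 8452)
Function('G')(p) = Pow(p, 2)
Add(S, Mul(-1, Function('G')(Function('F')(Function('B')(3, 3))))) = Add(8452, Mul(-1, Pow(Add(1, Mul(-1, 3)), 2))) = Add(8452, Mul(-1, Pow(Add(1, -3), 2))) = Add(8452, Mul(-1, Pow(-2, 2))) = Add(8452, Mul(-1, 4)) = Add(8452, -4) = 8448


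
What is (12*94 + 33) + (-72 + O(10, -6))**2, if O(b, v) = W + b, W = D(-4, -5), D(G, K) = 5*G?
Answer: 7885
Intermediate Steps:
W = -20 (W = 5*(-4) = -20)
O(b, v) = -20 + b
(12*94 + 33) + (-72 + O(10, -6))**2 = (12*94 + 33) + (-72 + (-20 + 10))**2 = (1128 + 33) + (-72 - 10)**2 = 1161 + (-82)**2 = 1161 + 6724 = 7885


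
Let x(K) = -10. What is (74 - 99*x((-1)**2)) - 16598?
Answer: -15534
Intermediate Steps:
(74 - 99*x((-1)**2)) - 16598 = (74 - 99*(-10)) - 16598 = (74 + 990) - 16598 = 1064 - 16598 = -15534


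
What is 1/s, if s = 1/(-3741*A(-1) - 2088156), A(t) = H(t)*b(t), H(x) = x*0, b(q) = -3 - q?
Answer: -2088156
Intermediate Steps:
H(x) = 0
A(t) = 0 (A(t) = 0*(-3 - t) = 0)
s = -1/2088156 (s = 1/(-3741*0 - 2088156) = 1/(0 - 2088156) = 1/(-2088156) = -1/2088156 ≈ -4.7889e-7)
1/s = 1/(-1/2088156) = -2088156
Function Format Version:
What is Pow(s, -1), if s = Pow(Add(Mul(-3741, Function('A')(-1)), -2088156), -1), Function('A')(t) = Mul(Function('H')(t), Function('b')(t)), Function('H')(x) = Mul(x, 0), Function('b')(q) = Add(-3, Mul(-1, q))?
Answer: -2088156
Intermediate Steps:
Function('H')(x) = 0
Function('A')(t) = 0 (Function('A')(t) = Mul(0, Add(-3, Mul(-1, t))) = 0)
s = Rational(-1, 2088156) (s = Pow(Add(Mul(-3741, 0), -2088156), -1) = Pow(Add(0, -2088156), -1) = Pow(-2088156, -1) = Rational(-1, 2088156) ≈ -4.7889e-7)
Pow(s, -1) = Pow(Rational(-1, 2088156), -1) = -2088156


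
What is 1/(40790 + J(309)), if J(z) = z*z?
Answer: 1/136271 ≈ 7.3383e-6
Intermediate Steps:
J(z) = z²
1/(40790 + J(309)) = 1/(40790 + 309²) = 1/(40790 + 95481) = 1/136271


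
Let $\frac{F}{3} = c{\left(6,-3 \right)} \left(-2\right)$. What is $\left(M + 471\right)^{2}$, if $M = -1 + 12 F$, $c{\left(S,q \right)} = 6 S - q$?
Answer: $5466244$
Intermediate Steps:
$c{\left(S,q \right)} = - q + 6 S$
$F = -234$ ($F = 3 \left(\left(-1\right) \left(-3\right) + 6 \cdot 6\right) \left(-2\right) = 3 \left(3 + 36\right) \left(-2\right) = 3 \cdot 39 \left(-2\right) = 3 \left(-78\right) = -234$)
$M = -2809$ ($M = -1 + 12 \left(-234\right) = -1 - 2808 = -2809$)
$\left(M + 471\right)^{2} = \left(-2809 + 471\right)^{2} = \left(-2338\right)^{2} = 5466244$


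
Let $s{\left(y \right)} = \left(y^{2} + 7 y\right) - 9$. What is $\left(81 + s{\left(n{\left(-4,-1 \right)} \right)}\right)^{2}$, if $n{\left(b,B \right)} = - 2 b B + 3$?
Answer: $3844$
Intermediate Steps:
$n{\left(b,B \right)} = 3 - 2 B b$ ($n{\left(b,B \right)} = - 2 B b + 3 = 3 - 2 B b$)
$s{\left(y \right)} = -9 + y^{2} + 7 y$
$\left(81 + s{\left(n{\left(-4,-1 \right)} \right)}\right)^{2} = \left(81 + \left(-9 + \left(3 - \left(-2\right) \left(-4\right)\right)^{2} + 7 \left(3 - \left(-2\right) \left(-4\right)\right)\right)\right)^{2} = \left(81 + \left(-9 + \left(3 - 8\right)^{2} + 7 \left(3 - 8\right)\right)\right)^{2} = \left(81 + \left(-9 + \left(-5\right)^{2} + 7 \left(-5\right)\right)\right)^{2} = \left(81 - 19\right)^{2} = 62^{2} = 3844$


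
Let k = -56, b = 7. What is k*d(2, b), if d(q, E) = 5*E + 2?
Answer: -2072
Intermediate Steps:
d(q, E) = 2 + 5*E
k*d(2, b) = -56*(2 + 5*7) = -56*(2 + 35) = -56*37 = -2072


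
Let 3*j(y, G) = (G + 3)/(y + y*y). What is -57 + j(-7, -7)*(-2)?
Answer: -3587/63 ≈ -56.937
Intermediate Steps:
j(y, G) = (3 + G)/(3*(y + y**2)) (j(y, G) = ((G + 3)/(y + y*y))/3 = ((3 + G)/(y + y**2))/3 = (3 + G)/(3*(y + y**2)))
-57 + j(-7, -7)*(-2) = -57 + ((1/3)*(3 - 7)/(-7*(1 - 7)))*(-2) = -57 + ((1/3)*(-1/7)*(-4)/(-6))*(-2) = -57 + ((1/3)*(-1/7)*(-1/6)*(-4))*(-2) = -57 - 2/63*(-2) = -57 + 4/63 = -3587/63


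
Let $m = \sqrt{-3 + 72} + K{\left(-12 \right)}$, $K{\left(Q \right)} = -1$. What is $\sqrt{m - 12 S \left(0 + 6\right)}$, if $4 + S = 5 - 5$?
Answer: $\sqrt{287 + \sqrt{69}} \approx 17.184$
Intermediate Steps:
$S = -4$ ($S = -4 + \left(5 - 5\right) = -4 + 0 = -4$)
$m = -1 + \sqrt{69}$ ($m = \sqrt{-3 + 72} - 1 = \sqrt{69} - 1 = -1 + \sqrt{69} \approx 7.3066$)
$\sqrt{m - 12 S \left(0 + 6\right)} = \sqrt{\left(-1 + \sqrt{69}\right) - 12 \left(- 4 \left(0 + 6\right)\right)} = \sqrt{\left(-1 + \sqrt{69}\right) - 12 \left(\left(-4\right) 6\right)} = \sqrt{\left(-1 + \sqrt{69}\right) - -288} = \sqrt{\left(-1 + \sqrt{69}\right) + 288} = \sqrt{287 + \sqrt{69}}$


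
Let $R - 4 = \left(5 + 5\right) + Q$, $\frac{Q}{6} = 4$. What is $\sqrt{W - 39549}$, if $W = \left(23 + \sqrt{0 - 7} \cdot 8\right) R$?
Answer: $\sqrt{-38675 + 304 i \sqrt{7}} \approx 2.045 + 196.67 i$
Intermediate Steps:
$Q = 24$ ($Q = 6 \cdot 4 = 24$)
$R = 38$ ($R = 4 + \left(\left(5 + 5\right) + 24\right) = 4 + \left(10 + 24\right) = 4 + 34 = 38$)
$W = 874 + 304 i \sqrt{7}$ ($W = \left(23 + \sqrt{0 - 7} \cdot 8\right) 38 = \left(23 + \sqrt{-7} \cdot 8\right) 38 = \left(23 + i \sqrt{7} \cdot 8\right) 38 = \left(23 + 8 i \sqrt{7}\right) 38 = 874 + 304 i \sqrt{7} \approx 874.0 + 804.31 i$)
$\sqrt{W - 39549} = \sqrt{\left(874 + 304 i \sqrt{7}\right) - 39549} = \sqrt{-38675 + 304 i \sqrt{7}}$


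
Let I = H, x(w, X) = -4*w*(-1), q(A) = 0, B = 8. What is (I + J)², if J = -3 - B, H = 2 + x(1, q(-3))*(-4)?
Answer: 625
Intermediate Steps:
x(w, X) = 4*w
H = -14 (H = 2 + (4*1)*(-4) = 2 + 4*(-4) = 2 - 16 = -14)
J = -11 (J = -3 - 1*8 = -3 - 8 = -11)
I = -14
(I + J)² = (-14 - 11)² = (-25)² = 625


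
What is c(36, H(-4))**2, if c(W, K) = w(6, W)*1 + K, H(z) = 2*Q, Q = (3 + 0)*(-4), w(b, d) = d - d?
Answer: 576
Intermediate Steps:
w(b, d) = 0
Q = -12 (Q = 3*(-4) = -12)
H(z) = -24 (H(z) = 2*(-12) = -24)
c(W, K) = K (c(W, K) = 0*1 + K = 0 + K = K)
c(36, H(-4))**2 = (-24)**2 = 576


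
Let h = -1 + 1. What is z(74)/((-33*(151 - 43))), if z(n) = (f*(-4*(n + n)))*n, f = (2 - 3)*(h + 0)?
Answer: 0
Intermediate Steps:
h = 0
f = 0 (f = (2 - 3)*(0 + 0) = -1*0 = 0)
z(n) = 0 (z(n) = (0*(-4*(n + n)))*n = (0*(-8*n))*n = 0*n = 0)
z(74)/((-33*(151 - 43))) = 0/((-33*(151 - 43))) = 0/((-33*108)) = 0/(-3564) = 0*(-1/3564) = 0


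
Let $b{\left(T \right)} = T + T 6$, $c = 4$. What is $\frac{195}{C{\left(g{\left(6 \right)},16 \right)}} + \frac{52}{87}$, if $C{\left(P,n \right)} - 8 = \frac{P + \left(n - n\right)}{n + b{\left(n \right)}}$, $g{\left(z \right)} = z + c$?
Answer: $\frac{1112644}{44979} \approx 24.737$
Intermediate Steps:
$b{\left(T \right)} = 7 T$ ($b{\left(T \right)} = T + 6 T = 7 T$)
$g{\left(z \right)} = 4 + z$ ($g{\left(z \right)} = z + 4 = 4 + z$)
$C{\left(P,n \right)} = 8 + \frac{P}{8 n}$ ($C{\left(P,n \right)} = 8 + \frac{P + \left(n - n\right)}{n + 7 n} = 8 + \frac{P + 0}{8 n} = 8 + P \frac{1}{8 n} = 8 + \frac{P}{8 n}$)
$\frac{195}{C{\left(g{\left(6 \right)},16 \right)}} + \frac{52}{87} = \frac{195}{8 + \frac{4 + 6}{8 \cdot 16}} + \frac{52}{87} = \frac{195}{8 + \frac{1}{8} \cdot 10 \cdot \frac{1}{16}} + 52 \cdot \frac{1}{87} = \frac{195}{8 + \frac{5}{64}} + \frac{52}{87} = \frac{195}{\frac{517}{64}} + \frac{52}{87} = 195 \cdot \frac{64}{517} + \frac{52}{87} = \frac{12480}{517} + \frac{52}{87} = \frac{1112644}{44979}$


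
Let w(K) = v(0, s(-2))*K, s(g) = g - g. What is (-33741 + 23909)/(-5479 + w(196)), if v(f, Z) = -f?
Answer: 9832/5479 ≈ 1.7945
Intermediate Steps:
s(g) = 0
w(K) = 0 (w(K) = (-1*0)*K = 0*K = 0)
(-33741 + 23909)/(-5479 + w(196)) = (-33741 + 23909)/(-5479 + 0) = -9832/(-5479) = -9832*(-1/5479) = 9832/5479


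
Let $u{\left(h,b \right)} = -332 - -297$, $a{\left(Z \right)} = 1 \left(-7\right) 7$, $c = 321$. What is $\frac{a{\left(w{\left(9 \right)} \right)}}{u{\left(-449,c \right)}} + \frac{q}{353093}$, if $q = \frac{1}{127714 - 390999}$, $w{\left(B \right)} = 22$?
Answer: $\frac{130149726706}{92964090505} \approx 1.4$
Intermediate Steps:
$a{\left(Z \right)} = -49$ ($a{\left(Z \right)} = \left(-7\right) 7 = -49$)
$u{\left(h,b \right)} = -35$ ($u{\left(h,b \right)} = -332 + 297 = -35$)
$q = - \frac{1}{263285}$ ($q = \frac{1}{-263285} = - \frac{1}{263285} \approx -3.7982 \cdot 10^{-6}$)
$\frac{a{\left(w{\left(9 \right)} \right)}}{u{\left(-449,c \right)}} + \frac{q}{353093} = - \frac{49}{-35} - \frac{1}{263285 \cdot 353093} = \left(-49\right) \left(- \frac{1}{35}\right) - \frac{1}{92964090505} = \frac{7}{5} - \frac{1}{92964090505} = \frac{130149726706}{92964090505}$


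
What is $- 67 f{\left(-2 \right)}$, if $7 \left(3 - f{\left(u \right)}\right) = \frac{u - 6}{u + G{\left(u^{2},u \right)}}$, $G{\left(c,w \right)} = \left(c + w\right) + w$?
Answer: $- \frac{1139}{7} \approx -162.71$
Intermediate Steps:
$G{\left(c,w \right)} = c + 2 w$
$f{\left(u \right)} = 3 - \frac{-6 + u}{7 \left(u^{2} + 3 u\right)}$ ($f{\left(u \right)} = 3 - \frac{\left(u - 6\right) \frac{1}{u + \left(u^{2} + 2 u\right)}}{7} = 3 - \frac{\left(-6 + u\right) \frac{1}{u^{2} + 3 u}}{7} = 3 - \frac{\frac{1}{u^{2} + 3 u} \left(-6 + u\right)}{7} = 3 - \frac{-6 + u}{7 \left(u^{2} + 3 u\right)}$)
$- 67 f{\left(-2 \right)} = - 67 \frac{6 + 21 \left(-2\right)^{2} + 62 \left(-2\right)}{7 \left(-2\right) \left(3 - 2\right)} = - 67 \cdot \frac{1}{7} \left(- \frac{1}{2}\right) 1^{-1} \left(6 + 21 \cdot 4 - 124\right) = - 67 \cdot \frac{1}{7} \left(- \frac{1}{2}\right) 1 \left(6 + 84 - 124\right) = - 67 \cdot \frac{1}{7} \left(- \frac{1}{2}\right) 1 \left(-34\right) = \left(-67\right) \frac{17}{7} = - \frac{1139}{7}$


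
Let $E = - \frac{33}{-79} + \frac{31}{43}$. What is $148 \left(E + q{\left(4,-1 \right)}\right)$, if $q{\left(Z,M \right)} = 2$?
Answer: $\frac{1577976}{3397} \approx 464.52$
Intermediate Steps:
$E = \frac{3868}{3397}$ ($E = \left(-33\right) \left(- \frac{1}{79}\right) + 31 \cdot \frac{1}{43} = \frac{33}{79} + \frac{31}{43} = \frac{3868}{3397} \approx 1.1387$)
$148 \left(E + q{\left(4,-1 \right)}\right) = 148 \left(\frac{3868}{3397} + 2\right) = 148 \cdot \frac{10662}{3397} = \frac{1577976}{3397}$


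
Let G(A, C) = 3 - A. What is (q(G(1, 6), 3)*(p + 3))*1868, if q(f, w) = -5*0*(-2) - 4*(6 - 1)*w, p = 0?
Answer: -336240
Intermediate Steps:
q(f, w) = -20*w (q(f, w) = 0*(-2) - 20*w = 0 - 20*w = -20*w)
(q(G(1, 6), 3)*(p + 3))*1868 = ((-20*3)*(0 + 3))*1868 = -60*3*1868 = -180*1868 = -336240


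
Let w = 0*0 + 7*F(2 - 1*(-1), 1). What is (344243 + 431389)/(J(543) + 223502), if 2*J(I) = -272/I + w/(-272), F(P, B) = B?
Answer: 229115487744/66020624999 ≈ 3.4704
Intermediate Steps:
w = 7 (w = 0*0 + 7*1 = 0 + 7 = 7)
J(I) = -7/544 - 136/I (J(I) = (-272/I + 7/(-272))/2 = (-272/I + 7*(-1/272))/2 = (-272/I - 7/272)/2 = (-7/272 - 272/I)/2 = -7/544 - 136/I)
(344243 + 431389)/(J(543) + 223502) = (344243 + 431389)/((-7/544 - 136/543) + 223502) = 775632/((-7/544 - 136*1/543) + 223502) = 775632/((-7/544 - 136/543) + 223502) = 775632/(-77785/295392 + 223502) = 775632/(66020624999/295392) = 775632*(295392/66020624999) = 229115487744/66020624999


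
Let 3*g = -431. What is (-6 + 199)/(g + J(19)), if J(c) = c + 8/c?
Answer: -11001/7082 ≈ -1.5534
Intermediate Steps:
g = -431/3 (g = (⅓)*(-431) = -431/3 ≈ -143.67)
(-6 + 199)/(g + J(19)) = (-6 + 199)/(-431/3 + (19 + 8/19)) = 193/(-431/3 + (19 + 8*(1/19))) = 193/(-431/3 + (19 + 8/19)) = 193/(-431/3 + 369/19) = 193/(-7082/57) = 193*(-57/7082) = -11001/7082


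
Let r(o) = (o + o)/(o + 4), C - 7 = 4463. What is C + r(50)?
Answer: 120740/27 ≈ 4471.9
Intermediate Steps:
C = 4470 (C = 7 + 4463 = 4470)
r(o) = 2*o/(4 + o) (r(o) = (2*o)/(4 + o) = 2*o/(4 + o))
C + r(50) = 4470 + 2*50/(4 + 50) = 4470 + 2*50/54 = 4470 + 2*50*(1/54) = 4470 + 50/27 = 120740/27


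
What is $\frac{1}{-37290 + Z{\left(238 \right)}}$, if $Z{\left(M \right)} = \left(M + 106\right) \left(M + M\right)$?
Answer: $\frac{1}{126454} \approx 7.908 \cdot 10^{-6}$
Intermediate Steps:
$Z{\left(M \right)} = 2 M \left(106 + M\right)$ ($Z{\left(M \right)} = \left(106 + M\right) 2 M = 2 M \left(106 + M\right)$)
$\frac{1}{-37290 + Z{\left(238 \right)}} = \frac{1}{-37290 + 2 \cdot 238 \left(106 + 238\right)} = \frac{1}{-37290 + 2 \cdot 238 \cdot 344} = \frac{1}{-37290 + 163744} = \frac{1}{126454}$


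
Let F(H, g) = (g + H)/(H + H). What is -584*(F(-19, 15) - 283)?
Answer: 3139000/19 ≈ 1.6521e+5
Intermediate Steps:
F(H, g) = (H + g)/(2*H) (F(H, g) = (H + g)/((2*H)) = (H + g)*(1/(2*H)) = (H + g)/(2*H))
-584*(F(-19, 15) - 283) = -584*((½)*(-19 + 15)/(-19) - 283) = -584*((½)*(-1/19)*(-4) - 283) = -584*(2/19 - 283) = -584*(-5375/19) = 3139000/19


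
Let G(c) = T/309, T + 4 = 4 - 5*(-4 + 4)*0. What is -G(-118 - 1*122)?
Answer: 0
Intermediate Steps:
T = 0 (T = -4 + (4 - 5*(-4 + 4)*0) = -4 + (4 - 5*0*0) = -4 + (4 + 0*0) = -4 + (4 + 0) = -4 + 4 = 0)
G(c) = 0 (G(c) = 0/309 = 0*(1/309) = 0)
-G(-118 - 1*122) = -1*0 = 0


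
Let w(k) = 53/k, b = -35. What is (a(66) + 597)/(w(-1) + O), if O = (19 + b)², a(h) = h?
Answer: 663/203 ≈ 3.2660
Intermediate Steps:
O = 256 (O = (19 - 35)² = (-16)² = 256)
(a(66) + 597)/(w(-1) + O) = (66 + 597)/(53/(-1) + 256) = 663/(53*(-1) + 256) = 663/(-53 + 256) = 663/203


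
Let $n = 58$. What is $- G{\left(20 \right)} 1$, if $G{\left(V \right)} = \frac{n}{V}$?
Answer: $- \frac{29}{10} \approx -2.9$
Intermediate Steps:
$G{\left(V \right)} = \frac{58}{V}$
$- G{\left(20 \right)} 1 = - \frac{58}{20} \cdot 1 = \left(-1\right) \frac{29}{10} \cdot 1 = \left(- \frac{29}{10}\right) 1 = - \frac{29}{10}$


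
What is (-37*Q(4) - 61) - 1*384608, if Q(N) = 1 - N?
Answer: -384558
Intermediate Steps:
(-37*Q(4) - 61) - 1*384608 = (-37*(1 - 1*4) - 61) - 1*384608 = (-37*(1 - 4) - 61) - 384608 = (-37*(-3) - 61) - 384608 = (111 - 61) - 384608 = 50 - 384608 = -384558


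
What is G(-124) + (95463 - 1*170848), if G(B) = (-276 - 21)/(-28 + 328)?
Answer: -7538599/100 ≈ -75386.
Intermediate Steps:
G(B) = -99/100 (G(B) = -297/300 = -297*1/300 = -99/100)
G(-124) + (95463 - 1*170848) = -99/100 + (95463 - 1*170848) = -99/100 + (95463 - 170848) = -99/100 - 75385 = -7538599/100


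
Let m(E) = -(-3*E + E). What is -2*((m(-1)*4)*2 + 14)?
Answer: 4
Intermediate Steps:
m(E) = 2*E (m(E) = -(-2)*E = 2*E)
-2*((m(-1)*4)*2 + 14) = -2*(((2*(-1))*4)*2 + 14) = -2*(-2*4*2 + 14) = -2*(-8*2 + 14) = -2*(-16 + 14) = -2*(-2) = 4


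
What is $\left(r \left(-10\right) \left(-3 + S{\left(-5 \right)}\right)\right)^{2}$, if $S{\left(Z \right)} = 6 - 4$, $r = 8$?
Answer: $6400$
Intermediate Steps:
$S{\left(Z \right)} = 2$ ($S{\left(Z \right)} = 6 - 4 = 2$)
$\left(r \left(-10\right) \left(-3 + S{\left(-5 \right)}\right)\right)^{2} = \left(8 \left(-10\right) \left(-3 + 2\right)\right)^{2} = \left(\left(-80\right) \left(-1\right)\right)^{2} = 80^{2} = 6400$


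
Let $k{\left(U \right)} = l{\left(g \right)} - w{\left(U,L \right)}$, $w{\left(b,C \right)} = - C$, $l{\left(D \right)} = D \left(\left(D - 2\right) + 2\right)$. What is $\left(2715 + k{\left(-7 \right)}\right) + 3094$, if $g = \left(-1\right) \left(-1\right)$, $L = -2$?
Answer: $5808$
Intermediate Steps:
$g = 1$
$l{\left(D \right)} = D^{2}$ ($l{\left(D \right)} = D \left(\left(-2 + D\right) + 2\right) = D D = D^{2}$)
$k{\left(U \right)} = -1$ ($k{\left(U \right)} = 1^{2} - \left(-1\right) \left(-2\right) = 1 - 2 = -1$)
$\left(2715 + k{\left(-7 \right)}\right) + 3094 = \left(2715 - 1\right) + 3094 = 2714 + 3094 = 5808$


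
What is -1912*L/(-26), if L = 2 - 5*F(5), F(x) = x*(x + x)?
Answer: -237088/13 ≈ -18238.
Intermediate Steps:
F(x) = 2*x² (F(x) = x*(2*x) = 2*x²)
L = -248 (L = 2 - 10*5² = 2 - 10*25 = 2 - 5*50 = 2 - 250 = -248)
-1912*L/(-26) = -(-474176)/(-26) = -(-474176)*(-1)/26 = -1912*124/13 = -237088/13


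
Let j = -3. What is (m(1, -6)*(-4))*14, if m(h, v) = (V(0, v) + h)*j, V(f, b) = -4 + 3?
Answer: 0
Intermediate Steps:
V(f, b) = -1
m(h, v) = 3 - 3*h (m(h, v) = (-1 + h)*(-3) = 3 - 3*h)
(m(1, -6)*(-4))*14 = ((3 - 3*1)*(-4))*14 = ((3 - 3)*(-4))*14 = (0*(-4))*14 = 0*14 = 0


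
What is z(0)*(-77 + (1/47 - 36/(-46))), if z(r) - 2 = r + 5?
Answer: -576576/1081 ≈ -533.37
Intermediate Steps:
z(r) = 7 + r (z(r) = 2 + (r + 5) = 2 + (5 + r) = 7 + r)
z(0)*(-77 + (1/47 - 36/(-46))) = (7 + 0)*(-77 + (1/47 - 36/(-46))) = 7*(-77 + (1*(1/47) - 36*(-1/46))) = 7*(-77 + (1/47 + 18/23)) = 7*(-77 + 869/1081) = 7*(-82368/1081) = -576576/1081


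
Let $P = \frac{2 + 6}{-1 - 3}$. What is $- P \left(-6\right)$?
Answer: $-12$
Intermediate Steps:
$P = -2$ ($P = \frac{8}{-4} = 8 \left(- \frac{1}{4}\right) = -2$)
$- P \left(-6\right) = \left(-1\right) \left(-2\right) \left(-6\right) = 2 \left(-6\right) = -12$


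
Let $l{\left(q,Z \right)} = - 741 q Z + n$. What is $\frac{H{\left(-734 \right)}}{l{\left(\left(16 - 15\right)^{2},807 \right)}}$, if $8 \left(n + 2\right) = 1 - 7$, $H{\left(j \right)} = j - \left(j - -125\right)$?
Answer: $\frac{500}{2391959} \approx 0.00020903$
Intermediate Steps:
$H{\left(j \right)} = -125$ ($H{\left(j \right)} = j - \left(j + 125\right) = j - \left(125 + j\right) = -125$)
$n = - \frac{11}{4}$ ($n = -2 + \frac{1 - 7}{8} = -2 + \frac{1}{8} \left(-6\right) = -2 - \frac{3}{4} = - \frac{11}{4} \approx -2.75$)
$l{\left(q,Z \right)} = - \frac{11}{4} - 741 Z q$ ($l{\left(q,Z \right)} = - 741 q Z - \frac{11}{4} = - 741 Z q - \frac{11}{4} = - \frac{11}{4} - 741 Z q$)
$\frac{H{\left(-734 \right)}}{l{\left(\left(16 - 15\right)^{2},807 \right)}} = - \frac{125}{- \frac{11}{4} - 597987 \left(16 - 15\right)^{2}} = - \frac{125}{- \frac{11}{4} - 597987 \cdot 1^{2}} = - \frac{125}{- \frac{11}{4} - 597987 \cdot 1} = - \frac{125}{- \frac{11}{4} - 597987} = - \frac{125}{- \frac{2391959}{4}} = \left(-125\right) \left(- \frac{4}{2391959}\right) = \frac{500}{2391959}$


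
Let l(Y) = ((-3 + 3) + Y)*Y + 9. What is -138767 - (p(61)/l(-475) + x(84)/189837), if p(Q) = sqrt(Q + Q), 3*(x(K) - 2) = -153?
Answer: -26343110930/189837 - sqrt(122)/225634 ≈ -1.3877e+5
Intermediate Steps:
x(K) = -49 (x(K) = 2 + (1/3)*(-153) = 2 - 51 = -49)
p(Q) = sqrt(2)*sqrt(Q) (p(Q) = sqrt(2*Q) = sqrt(2)*sqrt(Q))
l(Y) = 9 + Y**2 (l(Y) = (0 + Y)*Y + 9 = Y*Y + 9 = Y**2 + 9 = 9 + Y**2)
-138767 - (p(61)/l(-475) + x(84)/189837) = -138767 - ((sqrt(2)*sqrt(61))/(9 + (-475)**2) - 49/189837) = -138767 - (sqrt(122)/(9 + 225625) - 49*1/189837) = -138767 - (sqrt(122)/225634 - 49/189837) = -138767 - (-49/189837 + sqrt(122)/225634) = -138767 + (49/189837 - sqrt(122)/225634) = -26343110930/189837 - sqrt(122)/225634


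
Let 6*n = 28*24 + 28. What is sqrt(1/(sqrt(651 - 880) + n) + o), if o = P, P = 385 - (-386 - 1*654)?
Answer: 3*sqrt((55417 + 475*I*sqrt(229))/(350 + 3*I*sqrt(229))) ≈ 37.749 - 1.4482e-5*I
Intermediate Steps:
n = 350/3 (n = (28*24 + 28)/6 = (672 + 28)/6 = (1/6)*700 = 350/3 ≈ 116.67)
P = 1425 (P = 385 - (-386 - 654) = 385 - 1*(-1040) = 385 + 1040 = 1425)
o = 1425
sqrt(1/(sqrt(651 - 880) + n) + o) = sqrt(1/(sqrt(651 - 880) + 350/3) + 1425) = sqrt(1/(sqrt(-229) + 350/3) + 1425) = sqrt(1/(I*sqrt(229) + 350/3) + 1425) = sqrt(1/(350/3 + I*sqrt(229)) + 1425) = sqrt(1425 + 1/(350/3 + I*sqrt(229)))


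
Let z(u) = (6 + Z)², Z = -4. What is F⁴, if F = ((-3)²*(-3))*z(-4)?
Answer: 136048896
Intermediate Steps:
z(u) = 4 (z(u) = (6 - 4)² = 2² = 4)
F = -108 (F = ((-3)²*(-3))*4 = (9*(-3))*4 = -27*4 = -108)
F⁴ = (-108)⁴ = 136048896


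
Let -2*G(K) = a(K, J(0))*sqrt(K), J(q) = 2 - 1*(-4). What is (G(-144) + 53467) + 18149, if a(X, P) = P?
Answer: 71616 - 36*I ≈ 71616.0 - 36.0*I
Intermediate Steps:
J(q) = 6 (J(q) = 2 + 4 = 6)
G(K) = -3*sqrt(K)
(G(-144) + 53467) + 18149 = (-36*I + 53467) + 18149 = (53467 - 36*I) + 18149 = 71616 - 36*I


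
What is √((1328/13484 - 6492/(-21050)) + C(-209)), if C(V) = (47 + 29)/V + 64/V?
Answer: I*√578369403943843314/1483054595 ≈ 0.5128*I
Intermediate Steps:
C(V) = 140/V (C(V) = 76/V + 64/V = 140/V)
√((1328/13484 - 6492/(-21050)) + C(-209)) = √((1328/13484 - 6492/(-21050)) + 140/(-209)) = √((1328*(1/13484) - 6492*(-1/21050)) + 140*(-1/209)) = √((332/3371 + 3246/10525) - 140/209) = √(14436566/35479775 - 140/209) = √(-1949926206/7415272975) = I*√578369403943843314/1483054595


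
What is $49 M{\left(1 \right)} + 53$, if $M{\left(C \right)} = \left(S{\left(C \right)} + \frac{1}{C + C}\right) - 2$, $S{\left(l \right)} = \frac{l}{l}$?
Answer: $\frac{57}{2} \approx 28.5$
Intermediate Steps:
$S{\left(l \right)} = 1$
$M{\left(C \right)} = -1 + \frac{1}{2 C}$ ($M{\left(C \right)} = \left(1 + \frac{1}{C + C}\right) - 2 = \left(1 + \frac{1}{2 C}\right) - 2 = -1 + \frac{1}{2 C}$)
$49 M{\left(1 \right)} + 53 = 49 \frac{\frac{1}{2} - 1}{1} + 53 = 49 \cdot 1 \left(\frac{1}{2} - 1\right) + 53 = 49 \cdot 1 \left(- \frac{1}{2}\right) + 53 = 49 \left(- \frac{1}{2}\right) + 53 = - \frac{49}{2} + 53 = \frac{57}{2}$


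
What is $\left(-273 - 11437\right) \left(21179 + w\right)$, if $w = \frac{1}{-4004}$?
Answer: $- \frac{496508186325}{2002} \approx -2.4801 \cdot 10^{8}$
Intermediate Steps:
$w = - \frac{1}{4004} \approx -0.00024975$
$\left(-273 - 11437\right) \left(21179 + w\right) = \left(-273 - 11437\right) \left(21179 - \frac{1}{4004}\right) = \left(-11710\right) \frac{84800715}{4004} = - \frac{496508186325}{2002}$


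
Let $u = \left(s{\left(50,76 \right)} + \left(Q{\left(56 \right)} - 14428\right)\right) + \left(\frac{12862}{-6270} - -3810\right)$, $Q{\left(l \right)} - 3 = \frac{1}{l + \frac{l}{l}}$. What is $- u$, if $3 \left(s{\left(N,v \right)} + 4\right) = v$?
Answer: $\frac{11072507}{1045} \approx 10596.0$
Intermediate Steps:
$s{\left(N,v \right)} = -4 + \frac{v}{3}$
$Q{\left(l \right)} = 3 + \frac{1}{1 + l}$ ($Q{\left(l \right)} = 3 + \frac{1}{l + \frac{l}{l}} = 3 + \frac{1}{l + 1} = 3 + \frac{1}{1 + l}$)
$u = - \frac{11072507}{1045}$ ($u = \left(\left(-4 + \frac{1}{3} \cdot 76\right) - \left(14428 - \frac{4 + 3 \cdot 56}{1 + 56}\right)\right) + \left(\frac{12862}{-6270} - -3810\right) = \left(\left(-4 + \frac{76}{3}\right) - \left(14428 - \frac{4 + 168}{57}\right)\right) + \left(12862 \left(- \frac{1}{6270}\right) + 3810\right) = \left(\frac{64}{3} + \left(\frac{1}{57} \cdot 172 - 14428\right)\right) + \left(- \frac{6431}{3135} + 3810\right) = \left(\frac{64}{3} + \left(\frac{172}{57} - 14428\right)\right) + \frac{11937919}{3135} = \left(\frac{64}{3} - \frac{822224}{57}\right) + \frac{11937919}{3135} = - \frac{821008}{57} + \frac{11937919}{3135} = - \frac{11072507}{1045} \approx -10596.0$)
$- u = \left(-1\right) \left(- \frac{11072507}{1045}\right) = \frac{11072507}{1045}$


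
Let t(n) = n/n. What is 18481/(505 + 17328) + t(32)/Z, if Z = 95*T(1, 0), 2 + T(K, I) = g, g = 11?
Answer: 15819088/15247215 ≈ 1.0375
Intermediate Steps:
t(n) = 1
T(K, I) = 9 (T(K, I) = -2 + 11 = 9)
Z = 855 (Z = 95*9 = 855)
18481/(505 + 17328) + t(32)/Z = 18481/(505 + 17328) + 1/855 = 18481/17833 + 1*(1/855) = 18481*(1/17833) + 1/855 = 18481/17833 + 1/855 = 15819088/15247215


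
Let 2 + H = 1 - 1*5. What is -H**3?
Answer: 216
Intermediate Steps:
H = -6 (H = -2 + (1 - 1*5) = -2 + (1 - 5) = -2 - 4 = -6)
-H**3 = -1*(-6)**3 = -1*(-216) = 216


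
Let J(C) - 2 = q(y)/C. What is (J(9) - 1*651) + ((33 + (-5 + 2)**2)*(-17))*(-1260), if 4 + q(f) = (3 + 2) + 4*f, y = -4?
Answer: 2696968/3 ≈ 8.9899e+5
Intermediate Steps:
q(f) = 1 + 4*f (q(f) = -4 + ((3 + 2) + 4*f) = -4 + (5 + 4*f) = 1 + 4*f)
J(C) = 2 - 15/C (J(C) = 2 + (1 + 4*(-4))/C = 2 + (1 - 16)/C = 2 - 15/C)
(J(9) - 1*651) + ((33 + (-5 + 2)**2)*(-17))*(-1260) = ((2 - 15/9) - 1*651) + ((33 + (-5 + 2)**2)*(-17))*(-1260) = ((2 - 15*1/9) - 651) + ((33 + (-3)**2)*(-17))*(-1260) = ((2 - 5/3) - 651) + ((33 + 9)*(-17))*(-1260) = (1/3 - 651) + (42*(-17))*(-1260) = -1952/3 - 714*(-1260) = -1952/3 + 899640 = 2696968/3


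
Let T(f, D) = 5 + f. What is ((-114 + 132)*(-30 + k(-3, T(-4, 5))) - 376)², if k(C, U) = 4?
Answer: 712336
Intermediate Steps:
((-114 + 132)*(-30 + k(-3, T(-4, 5))) - 376)² = ((-114 + 132)*(-30 + 4) - 376)² = (18*(-26) - 376)² = (-468 - 376)² = (-844)² = 712336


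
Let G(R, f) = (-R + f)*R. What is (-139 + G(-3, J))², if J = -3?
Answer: 19321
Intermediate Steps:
G(R, f) = R*(f - R) (G(R, f) = (f - R)*R = R*(f - R))
(-139 + G(-3, J))² = (-139 - 3*(-3 - 1*(-3)))² = (-139 - 3*(-3 + 3))² = (-139 - 3*0)² = (-139 + 0)² = (-139)² = 19321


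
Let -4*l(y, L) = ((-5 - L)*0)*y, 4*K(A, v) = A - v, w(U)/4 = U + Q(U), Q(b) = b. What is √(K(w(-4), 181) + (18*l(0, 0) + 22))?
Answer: 5*I*√5/2 ≈ 5.5902*I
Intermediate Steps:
w(U) = 8*U (w(U) = 4*(U + U) = 4*(2*U) = 8*U)
K(A, v) = -v/4 + A/4 (K(A, v) = (A - v)/4 = -v/4 + A/4)
l(y, L) = 0 (l(y, L) = -(-5 - L)*0*y/4 = -0*y = -¼*0 = 0)
√(K(w(-4), 181) + (18*l(0, 0) + 22)) = √((-¼*181 + (8*(-4))/4) + (18*0 + 22)) = √((-181/4 + (¼)*(-32)) + (0 + 22)) = √((-181/4 - 8) + 22) = √(-213/4 + 22) = √(-125/4) = 5*I*√5/2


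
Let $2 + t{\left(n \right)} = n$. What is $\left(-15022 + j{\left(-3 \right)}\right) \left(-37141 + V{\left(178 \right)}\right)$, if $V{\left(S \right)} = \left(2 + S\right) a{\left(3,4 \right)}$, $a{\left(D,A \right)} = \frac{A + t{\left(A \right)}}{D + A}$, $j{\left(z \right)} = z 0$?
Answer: $555614422$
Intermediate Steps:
$t{\left(n \right)} = -2 + n$
$j{\left(z \right)} = 0$
$a{\left(D,A \right)} = \frac{-2 + 2 A}{A + D}$ ($a{\left(D,A \right)} = \frac{A + \left(-2 + A\right)}{D + A} = \frac{-2 + 2 A}{A + D}$)
$V{\left(S \right)} = \frac{12}{7} + \frac{6 S}{7}$ ($V{\left(S \right)} = \left(2 + S\right) \frac{2 \left(-1 + 4\right)}{4 + 3} = \left(2 + S\right) 2 \cdot \frac{1}{7} \cdot 3 = \left(2 + S\right) \frac{6}{7} = \frac{12}{7} + \frac{6 S}{7}$)
$\left(-15022 + j{\left(-3 \right)}\right) \left(-37141 + V{\left(178 \right)}\right) = \left(-15022 + 0\right) \left(-37141 + \left(\frac{12}{7} + \frac{6}{7} \cdot 178\right)\right) = - 15022 \left(-37141 + \left(\frac{12}{7} + \frac{1068}{7}\right)\right) = - 15022 \left(-37141 + \frac{1080}{7}\right) = \left(-15022\right) \left(- \frac{258907}{7}\right) = 555614422$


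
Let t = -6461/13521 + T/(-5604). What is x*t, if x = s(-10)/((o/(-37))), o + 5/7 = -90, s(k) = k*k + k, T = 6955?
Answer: -33733713741/534611326 ≈ -63.099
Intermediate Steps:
s(k) = k + k² (s(k) = k² + k = k + k²)
o = -635/7 (o = -5/7 - 90 = -635/7 ≈ -90.714)
t = -43415333/25257228 (t = -6461/13521 + 6955/(-5604) = -6461*1/13521 + 6955*(-1/5604) = -6461/13521 - 6955/5604 = -43415333/25257228 ≈ -1.7189)
x = 4662/127 (x = (-10*(1 - 10))/((-635/7/(-37))) = (-10*(-9))/((-635/7*(-1/37))) = 90/(635/259) = 90*(259/635) = 4662/127 ≈ 36.709)
x*t = (4662/127)*(-43415333/25257228) = -33733713741/534611326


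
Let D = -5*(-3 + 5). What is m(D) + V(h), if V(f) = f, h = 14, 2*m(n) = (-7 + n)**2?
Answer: 317/2 ≈ 158.50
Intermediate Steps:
D = -10 (D = -5*2 = -10)
m(n) = (-7 + n)**2/2
m(D) + V(h) = (-7 - 10)**2/2 + 14 = (1/2)*(-17)**2 + 14 = (1/2)*289 + 14 = 289/2 + 14 = 317/2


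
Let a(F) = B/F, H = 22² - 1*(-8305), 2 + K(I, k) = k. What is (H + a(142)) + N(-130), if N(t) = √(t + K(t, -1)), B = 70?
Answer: 624054/71 + I*√133 ≈ 8789.5 + 11.533*I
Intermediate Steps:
K(I, k) = -2 + k
H = 8789 (H = 484 + 8305 = 8789)
a(F) = 70/F
N(t) = √(-3 + t) (N(t) = √(t + (-2 - 1)) = √(t - 3) = √(-3 + t))
(H + a(142)) + N(-130) = (8789 + 70/142) + √(-3 - 130) = (8789 + 70*(1/142)) + √(-133) = (8789 + 35/71) + I*√133 = 624054/71 + I*√133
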